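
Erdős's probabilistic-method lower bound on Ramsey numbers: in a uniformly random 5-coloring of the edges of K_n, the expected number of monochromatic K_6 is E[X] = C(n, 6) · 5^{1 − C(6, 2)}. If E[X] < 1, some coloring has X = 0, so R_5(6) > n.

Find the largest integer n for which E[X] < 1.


We need C(n, 6) · 5^{1 − 15} < 1, i.e. C(n, 6) < 5^{15 − 1} = 6103515625.
Check values of n near the boundary:
  n = 124: C(124, 6) = 4465475476; 4465475476 < 6103515625? YES
  n = 125: C(125, 6) = 4690625500; 4690625500 < 6103515625? YES
  n = 126: C(126, 6) = 4925156775; 4925156775 < 6103515625? YES
  n = 127: C(127, 6) = 5169379425; 5169379425 < 6103515625? YES
  n = 128: C(128, 6) = 5423611200; 5423611200 < 6103515625? YES
  n = 129: C(129, 6) = 5688177600; 5688177600 < 6103515625? YES
  n = 130: C(130, 6) = 5963412000; 5963412000 < 6103515625? YES
  n = 131: C(131, 6) = 6249655776; 6249655776 < 6103515625? NO
The largest n with C(n, 6) < 6103515625 is n = 130 (where E[X] = 47707296/48828125 ≈ 0.977). Hence R_5(6) > 130, i.e. R_5(6) ≥ 131.

Largest n = 130; hence R_5(6) > 130.


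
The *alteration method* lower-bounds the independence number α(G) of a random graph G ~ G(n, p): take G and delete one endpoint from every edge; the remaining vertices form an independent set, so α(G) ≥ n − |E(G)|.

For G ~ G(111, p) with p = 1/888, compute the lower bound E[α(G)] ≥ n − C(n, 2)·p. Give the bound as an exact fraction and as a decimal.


E[|E(G)|] = C(111, 2)·p = 6105 · (1/888) = 55/8.
E[α(G)] ≥ n − E[|E(G)|] = 111 − 55/8 = 833/8.
Numerically: ≈ 104.125000.
(This is only a lower bound; the true E[α(G)] may be larger.)

E[α(G)] ≥ 833/8 ≈ 104.125000.


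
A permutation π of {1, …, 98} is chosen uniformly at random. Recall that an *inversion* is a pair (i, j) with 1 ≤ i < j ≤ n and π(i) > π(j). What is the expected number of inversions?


Write X = Σ X_I over the C(98, 2) = 4753 pairs i < j, with X_I the indicator of one inversion.
There are 4753 indicators.
For each fixed pair i < j, the values π(i) and π(j) are two distinct elements of {1, …, 98} in uniformly random order; by symmetry P[π(i) > π(j)] = 1/2.
By linearity: E[X] = 4753 · (1/2) = C(98, 2) · (1/2) = 4753/2 = 4753/2 ≈ 2376.50000.

E[X] = 4753/2 = 2376.50000.


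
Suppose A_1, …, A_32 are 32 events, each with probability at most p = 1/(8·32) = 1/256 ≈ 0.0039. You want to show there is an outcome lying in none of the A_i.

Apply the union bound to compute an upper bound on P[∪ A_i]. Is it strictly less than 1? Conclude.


Union bound: P[∪_{i=1}^{32} A_i] ≤ Σ_i P[A_i] ≤ 32·p = 32·(1/256) = 1/8.
Numerically: 1/8 ≈ 0.1250.
Is 1/8 < 1? YES.
Since P[∪ A_i] ≤ 1/8 < 1, the complement has P[∩ A_i^c] ≥ 1 − 1/8 = 7/8 > 0, so some outcome avoids every A_i.

32·p = 1/8 ≈ 0.1250; existence CERTIFIED by the union bound.


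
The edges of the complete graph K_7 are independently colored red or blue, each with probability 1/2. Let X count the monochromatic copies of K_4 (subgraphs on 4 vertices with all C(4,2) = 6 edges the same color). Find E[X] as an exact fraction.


Let X = Σ_S X_S over the C(7, 4) = 35 subsets S of size 4, where X_S = 1 if the K_4 on S is monochromatic.
For a fixed S, the K_4 on S has C(4, 2) = 6 edges. P[all 6 edges red] = (1/2)^6, and likewise for blue, so P[monochromatic] = 2·(1/2)^6 = 2^{1 − 6} = 1/32.
By linearity of expectation: E[X] = C(7, 4) · 2^{1 − 6} = 35 · 1/32 = 35/32.
Numerically: E[X] ≈ 1.094.

E[X] = C(7,4)·2^(1−C(4,2)) = 35/32 ≈ 1.094.


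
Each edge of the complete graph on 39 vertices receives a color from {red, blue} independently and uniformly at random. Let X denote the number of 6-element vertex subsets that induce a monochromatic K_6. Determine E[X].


Let X = Σ_S X_S over the C(39, 6) = 3262623 subsets S of size 6, where X_S = 1 if the K_6 on S is monochromatic.
For a fixed S, the K_6 on S has C(6, 2) = 15 edges. P[all 15 edges red] = (1/2)^15, and likewise for blue, so P[monochromatic] = 2·(1/2)^15 = 2^{1 − 15} = 1/16384.
Summing: E[X] = C(39, 6) · 2^{1 − 15} = 3262623 · 1/16384 = 3262623/16384.
Numerically: E[X] ≈ 199.1347.

E[X] = C(39,6)·2^(1−C(6,2)) = 3262623/16384 ≈ 199.1347.


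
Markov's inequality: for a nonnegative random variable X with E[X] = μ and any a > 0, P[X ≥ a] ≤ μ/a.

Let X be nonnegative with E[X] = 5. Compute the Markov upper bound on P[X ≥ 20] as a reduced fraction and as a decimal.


μ = E[X] = 5, a = 20.
Markov: P[X ≥ 20] ≤ μ/a = (5)/20 = 1/4.
Numerically: ≈ 0.25000.
(Since a = 20 > μ = 5.00000, the bound 1/4 is < 1 and informative.)

P[X ≥ 20] ≤ 1/4 ≈ 0.25000.


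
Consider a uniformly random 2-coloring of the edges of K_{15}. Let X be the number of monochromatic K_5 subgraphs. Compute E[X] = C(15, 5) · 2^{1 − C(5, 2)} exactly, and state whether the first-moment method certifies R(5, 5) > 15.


E[X] = C(15, 5) · 2^{1 − 10} = 3003 · 2^{−9} = 3003/512.
As a reduced fraction: E[X] = 3003/512 ≈ 5.8652.
Is E[X] < 1? NO.
Since E[X] ≥ 1, the first-moment bound is inconclusive at n = 15; it does NOT by itself certify R(5, 5) > 15.

E[X] = 3003/512 ≈ 5.8652; E[X] ≥ 1; first-moment method inconclusive here.


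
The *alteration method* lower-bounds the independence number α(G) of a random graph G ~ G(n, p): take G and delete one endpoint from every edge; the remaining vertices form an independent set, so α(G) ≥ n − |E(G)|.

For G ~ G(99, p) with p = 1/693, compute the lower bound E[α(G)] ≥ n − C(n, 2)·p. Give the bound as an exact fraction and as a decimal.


E[|E(G)|] = C(99, 2)·p = 4851 · (1/693) = 7.
E[α(G)] ≥ n − E[|E(G)|] = 99 − 7 = 92.
Numerically: ≈ 92.0000.
(This is only a lower bound; the true E[α(G)] may be larger.)

E[α(G)] ≥ 92 ≈ 92.0000.


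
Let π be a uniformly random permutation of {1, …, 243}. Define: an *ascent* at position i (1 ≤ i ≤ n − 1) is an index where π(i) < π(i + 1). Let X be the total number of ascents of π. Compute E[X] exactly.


Write X = Σ X_I over i = 1, …, 242, with X_I the indicator of one ascent.
There are 242 indicators.
For each fixed i, the pair (π(i), π(i+1)) is a uniformly random ordered pair of distinct values from {1, …, 243}; by symmetry P[π(i) < π(i+1)] = 1/2.
By linearity: E[X] = 242 · (1/2) = (243 − 1) · (1/2) = 121 ≈ 121.000000.

E[X] = 121 = 121.000000.


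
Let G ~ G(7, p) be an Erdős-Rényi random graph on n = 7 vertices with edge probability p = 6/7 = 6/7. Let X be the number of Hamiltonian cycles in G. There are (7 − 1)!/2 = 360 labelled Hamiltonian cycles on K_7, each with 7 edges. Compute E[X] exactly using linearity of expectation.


K_7 has (7 − 1)!/2 = 360 labelled Hamiltonian cycles.
For each such Hamiltonian cycle H, let X_H = 1 if all 7 edges of H are present in G. Then P[X_H = 1] = p^{7} = (6/7)^{7} = 279936/823543.
Summing the indicators: E[X] = Σ_H E[X_H] = 360 · p^{7} = 360 · 279936/823543 = 100776960/823543.
Numerically: E[X] ≈ 122.4.

E[X] = 360 · (6/7)^{7} = 100776960/823543 ≈ 122.4.


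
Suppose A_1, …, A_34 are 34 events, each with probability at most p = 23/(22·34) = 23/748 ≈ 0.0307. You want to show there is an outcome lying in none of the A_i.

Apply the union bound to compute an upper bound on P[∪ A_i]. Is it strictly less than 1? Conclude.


Union bound: P[∪_{i=1}^{34} A_i] ≤ Σ_i P[A_i] ≤ 34·p = 34·(23/748) = 23/22.
Numerically: 23/22 ≈ 1.0455.
Is 23/22 < 1? NO.
Since the bound 23/22 is ≥ 1, the union bound is uninformative here; it does NOT by itself certify existence.

34·p = 23/22 ≈ 1.0455; existence NOT certified by the union bound.


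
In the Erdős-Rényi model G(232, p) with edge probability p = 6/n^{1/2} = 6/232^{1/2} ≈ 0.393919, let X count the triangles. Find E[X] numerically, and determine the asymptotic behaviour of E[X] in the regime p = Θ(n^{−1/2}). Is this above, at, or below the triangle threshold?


Number of potential triangles: C(232, 3) = 2054360.
Each occurs with probability p³ ≈ (0.393919)³ ≈ 6.11254084e-02.
By linearity: E[X] = C(232, 3)·p³ ≈ 2054360 · 6.11254084e-02 ≈ 125573.594001.
Since α = 1/2 < 1, p = c/n^{1/2} ≫ 1/n is above the triangle threshold p ~ 1/n. Asymptotically E[X] ~ (c³/6)·n^{3(1−α)} = (6³/6)·n^{1.5} → ∞; triangles are abundant w.h.p.

E[X] ≈ 125573.594001; in regime p = Θ(1/n^{1/2}) E[X] diverges (above the triangle threshold p ~ 1/n).


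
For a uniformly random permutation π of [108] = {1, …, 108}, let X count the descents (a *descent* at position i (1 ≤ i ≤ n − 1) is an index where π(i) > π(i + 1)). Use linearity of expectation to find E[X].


Write X = Σ X_I over i = 1, …, 107, with X_I the indicator of one descent.
There are 107 indicators.
For each fixed i, the pair (π(i), π(i+1)) is a uniformly random ordered pair of distinct values from {1, …, 108}; by symmetry P[π(i) > π(i+1)] = 1/2.
By linearity: E[X] = 107 · (1/2) = (108 − 1) · (1/2) = 107/2 ≈ 53.500000.

E[X] = 107/2 = 53.500000.


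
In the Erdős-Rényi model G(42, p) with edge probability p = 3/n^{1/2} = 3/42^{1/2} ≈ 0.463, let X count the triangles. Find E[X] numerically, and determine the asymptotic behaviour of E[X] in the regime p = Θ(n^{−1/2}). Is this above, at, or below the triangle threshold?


Number of potential triangles: C(42, 3) = 11480.
Each occurs with probability p³ ≈ (0.463)³ ≈ 9.91950e-02.
By linearity: E[X] = C(42, 3)·p³ ≈ 11480 · 9.91950e-02 ≈ 1138.759.
Since α = 1/2 < 1, p = c/n^{1/2} ≫ 1/n is above the triangle threshold p ~ 1/n. Asymptotically E[X] ~ (c³/6)·n^{3(1−α)} = (3³/6)·n^{1.5} → ∞; triangles are abundant w.h.p.

E[X] ≈ 1138.759; in regime p = Θ(1/n^{1/2}) E[X] diverges (above the triangle threshold p ~ 1/n).


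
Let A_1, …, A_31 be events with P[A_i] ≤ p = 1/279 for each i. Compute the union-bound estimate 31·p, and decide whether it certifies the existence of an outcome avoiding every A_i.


Union bound: P[∪_{i=1}^{31} A_i] ≤ Σ_i P[A_i] ≤ 31·p = 31·(1/279) = 1/9.
Numerically: 1/9 ≈ 0.1111.
Is 1/9 < 1? YES.
Since P[∪ A_i] ≤ 1/9 < 1, the complement has P[∩ A_i^c] ≥ 1 − 1/9 = 8/9 > 0, so some outcome avoids every A_i.

31·p = 1/9 ≈ 0.1111; existence CERTIFIED by the union bound.


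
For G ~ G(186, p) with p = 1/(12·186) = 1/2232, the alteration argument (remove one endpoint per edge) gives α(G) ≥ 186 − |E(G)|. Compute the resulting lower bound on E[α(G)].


E[|E(G)|] = C(186, 2)·p = 17205 · (1/2232) = 185/24.
E[α(G)] ≥ n − E[|E(G)|] = 186 − 185/24 = 4279/24.
Numerically: ≈ 178.2917.
(This is only a lower bound; the true E[α(G)] may be larger.)

E[α(G)] ≥ 4279/24 ≈ 178.2917.


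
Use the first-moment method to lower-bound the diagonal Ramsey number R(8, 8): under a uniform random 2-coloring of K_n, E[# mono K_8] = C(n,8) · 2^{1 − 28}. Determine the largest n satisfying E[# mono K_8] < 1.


We need C(n, 8) · 2^{1 − 28} < 1, i.e. C(n, 8) < 2^{28 − 1} = 134217728.
Check values of n near the boundary:
  n = 37: C(37, 8) = 38608020; 38608020 < 134217728? YES
  n = 38: C(38, 8) = 48903492; 48903492 < 134217728? YES
  n = 39: C(39, 8) = 61523748; 61523748 < 134217728? YES
  n = 40: C(40, 8) = 76904685; 76904685 < 134217728? YES
  n = 41: C(41, 8) = 95548245; 95548245 < 134217728? YES
  n = 42: C(42, 8) = 118030185; 118030185 < 134217728? YES
  n = 43: C(43, 8) = 145008513; 145008513 < 134217728? NO
  n = 44: C(44, 8) = 177232627; 177232627 < 134217728? NO
The largest n with C(n, 8) < 134217728 is n = 42 (where E[X] = 118030185/134217728 ≈ 0.8794). Hence R(8, 8) > 42, i.e. R(8, 8) ≥ 43.

Largest n = 42; hence R(8, 8) > 42.


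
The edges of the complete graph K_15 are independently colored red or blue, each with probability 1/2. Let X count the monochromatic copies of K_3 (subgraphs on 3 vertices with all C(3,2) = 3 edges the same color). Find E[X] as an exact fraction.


Let X = Σ_S X_S over the C(15, 3) = 455 subsets S of size 3, where X_S = 1 if the K_3 on S is monochromatic.
For a fixed S, the K_3 on S has C(3, 2) = 3 edges. P[all 3 edges red] = (1/2)^3, and likewise for blue, so P[monochromatic] = 2·(1/2)^3 = 2^{1 − 3} = 1/4.
Summing: E[X] = C(15, 3) · 2^{1 − 3} = 455 · 1/4 = 455/4.
Numerically: E[X] ≈ 113.750000.

E[X] = C(15,3)·2^(1−C(3,2)) = 455/4 ≈ 113.750000.


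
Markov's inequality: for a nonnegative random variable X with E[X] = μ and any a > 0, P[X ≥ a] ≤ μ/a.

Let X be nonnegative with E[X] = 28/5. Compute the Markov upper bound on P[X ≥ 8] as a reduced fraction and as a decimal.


μ = E[X] = 28/5, a = 8.
Markov: P[X ≥ 8] ≤ μ/a = (28/5)/8 = 7/10.
Numerically: ≈ 0.700000.
(Since a = 8 > μ = 5.600000, the bound 7/10 is < 1 and informative.)

P[X ≥ 8] ≤ 7/10 ≈ 0.700000.


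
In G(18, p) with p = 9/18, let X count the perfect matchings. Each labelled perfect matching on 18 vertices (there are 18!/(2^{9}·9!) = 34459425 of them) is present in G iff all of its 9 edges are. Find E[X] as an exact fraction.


K_18 has 18!/(2^{9}·9!) = 34459425 labelled perfect matchings.
For each such perfect matching H, let X_H = 1 if all 9 edges of H are present in G. Then P[X_H = 1] = p^{9} = (1/2)^{9} = 1/512.
By linearity: E[X] = Σ_H E[X_H] = 34459425 · p^{9} = 34459425 · 1/512 = 34459425/512.
Numerically: E[X] ≈ 6.73e+04.

E[X] = 34459425 · (1/2)^{9} = 34459425/512 ≈ 6.73e+04.


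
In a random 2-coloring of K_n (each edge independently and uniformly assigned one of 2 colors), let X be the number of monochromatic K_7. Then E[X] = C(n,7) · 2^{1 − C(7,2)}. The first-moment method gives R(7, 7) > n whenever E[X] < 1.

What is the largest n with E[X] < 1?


We need C(n, 7) · 2^{1 − 21} < 1, i.e. C(n, 7) < 2^{21 − 1} = 1048576.
Check values of n near the boundary:
  n = 22: C(22, 7) = 170544; 170544 < 1048576? YES
  n = 23: C(23, 7) = 245157; 245157 < 1048576? YES
  n = 24: C(24, 7) = 346104; 346104 < 1048576? YES
  n = 25: C(25, 7) = 480700; 480700 < 1048576? YES
  n = 26: C(26, 7) = 657800; 657800 < 1048576? YES
  n = 27: C(27, 7) = 888030; 888030 < 1048576? YES
  n = 28: C(28, 7) = 1184040; 1184040 < 1048576? NO
  n = 29: C(29, 7) = 1560780; 1560780 < 1048576? NO
The largest n with C(n, 7) < 1048576 is n = 27 (where E[X] = 444015/524288 ≈ 0.84689). Hence R(7, 7) > 27, i.e. R(7, 7) ≥ 28.

Largest n = 27; hence R(7, 7) > 27.


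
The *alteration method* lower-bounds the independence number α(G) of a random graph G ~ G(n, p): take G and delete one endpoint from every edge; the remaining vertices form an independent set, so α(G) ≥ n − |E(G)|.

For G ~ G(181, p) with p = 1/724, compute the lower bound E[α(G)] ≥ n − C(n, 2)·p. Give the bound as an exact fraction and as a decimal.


E[|E(G)|] = C(181, 2)·p = 16290 · (1/724) = 45/2.
E[α(G)] ≥ n − E[|E(G)|] = 181 − 45/2 = 317/2.
Numerically: ≈ 158.5000.
(This is only a lower bound; the true E[α(G)] may be larger.)

E[α(G)] ≥ 317/2 ≈ 158.5000.


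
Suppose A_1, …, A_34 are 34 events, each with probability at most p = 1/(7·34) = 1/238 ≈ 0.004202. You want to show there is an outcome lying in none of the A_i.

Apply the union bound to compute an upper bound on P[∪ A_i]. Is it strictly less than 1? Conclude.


Union bound: P[∪_{i=1}^{34} A_i] ≤ Σ_i P[A_i] ≤ 34·p = 34·(1/238) = 1/7.
Numerically: 1/7 ≈ 0.142857.
Is 1/7 < 1? YES.
Since P[∪ A_i] ≤ 1/7 < 1, the complement has P[∩ A_i^c] ≥ 1 − 1/7 = 6/7 > 0, so some outcome avoids every A_i.

34·p = 1/7 ≈ 0.142857; existence CERTIFIED by the union bound.


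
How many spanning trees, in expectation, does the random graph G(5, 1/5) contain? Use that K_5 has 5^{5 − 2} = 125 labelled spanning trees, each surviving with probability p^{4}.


K_5 has 5^{5 − 2} = 125 labelled spanning trees.
For each such spanning tree H, let X_H = 1 if all 4 edges of H are present in G. Then P[X_H = 1] = p^{4} = (1/5)^{4} = 1/625.
By linearity: E[X] = Σ_H E[X_H] = 125 · p^{4} = 125 · 1/625 = 1/5.
Numerically: E[X] ≈ 0.2.

E[X] = 125 · (1/5)^{4} = 1/5 ≈ 0.2.


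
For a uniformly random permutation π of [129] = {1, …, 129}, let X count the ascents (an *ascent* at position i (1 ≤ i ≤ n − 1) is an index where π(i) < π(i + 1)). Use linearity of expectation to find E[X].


Write X = Σ X_I over i = 1, …, 128, with X_I the indicator of one ascent.
There are 128 indicators.
For each fixed i, the pair (π(i), π(i+1)) is a uniformly random ordered pair of distinct values from {1, …, 129}; by symmetry P[π(i) < π(i+1)] = 1/2.
By linearity: E[X] = 128 · (1/2) = (129 − 1) · (1/2) = 64 ≈ 64.000000.

E[X] = 64 = 64.000000.


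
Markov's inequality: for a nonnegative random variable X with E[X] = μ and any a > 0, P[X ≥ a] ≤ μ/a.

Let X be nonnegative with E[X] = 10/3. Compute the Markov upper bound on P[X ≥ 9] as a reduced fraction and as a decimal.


μ = E[X] = 10/3, a = 9.
Markov: P[X ≥ 9] ≤ μ/a = (10/3)/9 = 10/27.
Numerically: ≈ 0.370.
(Since a = 9 > μ = 3.333, the bound 10/27 is < 1 and informative.)

P[X ≥ 9] ≤ 10/27 ≈ 0.370.


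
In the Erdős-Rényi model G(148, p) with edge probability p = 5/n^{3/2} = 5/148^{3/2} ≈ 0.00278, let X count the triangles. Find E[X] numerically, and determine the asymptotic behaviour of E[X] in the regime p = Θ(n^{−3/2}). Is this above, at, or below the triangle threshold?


Number of potential triangles: C(148, 3) = 529396.
Each occurs with probability p³ ≈ (0.00278)³ ≈ 2.14157e-08.
By linearity: E[X] = C(148, 3)·p³ ≈ 529396 · 2.14157e-08 ≈ 0.011.
Since α = 3/2 > 1, p = c/n^{3/2} = o(1/n) is below the triangle threshold p ~ 1/n. Asymptotically E[X] ~ (c³/6)·n^{3(1−α)} = (5³/6)·n^{-1.5} → 0, so by Markov's inequality G has no triangles w.h.p.

E[X] ≈ 0.011; in regime p = Θ(1/n^{3/2}) E[X] tends to 0 (below the triangle threshold p ~ 1/n).


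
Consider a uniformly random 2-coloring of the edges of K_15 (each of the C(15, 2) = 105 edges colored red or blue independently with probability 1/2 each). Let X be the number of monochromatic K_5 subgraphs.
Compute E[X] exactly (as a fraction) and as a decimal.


Let X = Σ_S X_S over the C(15, 5) = 3003 subsets S of size 5, where X_S = 1 if the K_5 on S is monochromatic.
For a fixed S, the K_5 on S has C(5, 2) = 10 edges. P[all 10 edges red] = (1/2)^10, and likewise for blue, so P[monochromatic] = 2·(1/2)^10 = 2^{1 − 10} = 1/512.
Summing: E[X] = C(15, 5) · 2^{1 − 10} = 3003 · 1/512 = 3003/512.
Numerically: E[X] ≈ 5.865.

E[X] = C(15,5)·2^(1−C(5,2)) = 3003/512 ≈ 5.865.


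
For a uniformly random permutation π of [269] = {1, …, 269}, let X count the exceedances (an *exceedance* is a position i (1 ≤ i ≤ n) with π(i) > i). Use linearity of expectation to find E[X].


Write X = Σ_{i=1}^{269} X_i, where X_i = 1_{π(i) > i}.
For each fixed i, π(i) is uniform over {1, …, 269} (marginal of a uniform permutation), so P[π(i) > i] = (n − i)/n. Summing: Σ_{i=1}^{269} (n − i)/n = (0 + 1 + … + 268)/269 = 269(269 − 1)/(2·269) = (269 − 1)/2.
Hence E[X] = Σ_{i=1}^{269} (269 − i)/269 = 134 ≈ 134.000.

E[X] = 134 = 134.000.


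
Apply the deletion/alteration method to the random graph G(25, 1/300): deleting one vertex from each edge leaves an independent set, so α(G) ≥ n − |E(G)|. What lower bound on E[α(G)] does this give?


E[|E(G)|] = C(25, 2)·p = 300 · (1/300) = 1.
E[α(G)] ≥ n − E[|E(G)|] = 25 − 1 = 24.
Numerically: ≈ 24.0000.
(This is only a lower bound; the true E[α(G)] may be larger.)

E[α(G)] ≥ 24 ≈ 24.0000.


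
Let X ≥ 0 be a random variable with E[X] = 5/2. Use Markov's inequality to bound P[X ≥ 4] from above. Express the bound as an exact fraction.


μ = E[X] = 5/2, a = 4.
Markov: P[X ≥ 4] ≤ μ/a = (5/2)/4 = 5/8.
Numerically: ≈ 0.625.
(Since a = 4 > μ = 2.500, the bound 5/8 is < 1 and informative.)

P[X ≥ 4] ≤ 5/8 ≈ 0.625.


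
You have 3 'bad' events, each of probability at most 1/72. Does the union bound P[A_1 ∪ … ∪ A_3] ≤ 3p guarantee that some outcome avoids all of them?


Union bound: P[∪_{i=1}^{3} A_i] ≤ Σ_i P[A_i] ≤ 3·p = 3·(1/72) = 1/24.
Numerically: 1/24 ≈ 0.041667.
Is 1/24 < 1? YES.
Since P[∪ A_i] ≤ 1/24 < 1, the complement has P[∩ A_i^c] ≥ 1 − 1/24 = 23/24 > 0, so some outcome avoids every A_i.

3·p = 1/24 ≈ 0.041667; existence CERTIFIED by the union bound.


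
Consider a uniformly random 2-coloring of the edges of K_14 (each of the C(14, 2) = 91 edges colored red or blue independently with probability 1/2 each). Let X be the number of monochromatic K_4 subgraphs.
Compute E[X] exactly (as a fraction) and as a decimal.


Let X = Σ_S X_S over the C(14, 4) = 1001 subsets S of size 4, where X_S = 1 if the K_4 on S is monochromatic.
For a fixed S, the K_4 on S has C(4, 2) = 6 edges. P[all 6 edges red] = (1/2)^6, and likewise for blue, so P[monochromatic] = 2·(1/2)^6 = 2^{1 − 6} = 1/32.
By linearity: E[X] = C(14, 4) · 2^{1 − 6} = 1001 · 1/32 = 1001/32.
Numerically: E[X] ≈ 31.281.

E[X] = C(14,4)·2^(1−C(4,2)) = 1001/32 ≈ 31.281.


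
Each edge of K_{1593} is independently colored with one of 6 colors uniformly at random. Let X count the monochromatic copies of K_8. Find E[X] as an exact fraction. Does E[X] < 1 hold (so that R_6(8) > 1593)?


E[X] = C(1593, 8) · 6^{1 − 28} = 1010555394551193970323 · 6^{−27} = 1010555394551193970323/1023490369077469249536.
As a reduced fraction: E[X] = 37427977575970147049/37907050706572935168 ≈ 0.9874.
Is E[X] < 1? YES.
Since E[X] < 1, there exists a 6-coloring of K_{1593} with no monochromatic K_8; hence R_6(8) > 1593.

E[X] = 37427977575970147049/37907050706572935168 ≈ 0.9874; E[X] < 1, so R_6(8) > 1593.


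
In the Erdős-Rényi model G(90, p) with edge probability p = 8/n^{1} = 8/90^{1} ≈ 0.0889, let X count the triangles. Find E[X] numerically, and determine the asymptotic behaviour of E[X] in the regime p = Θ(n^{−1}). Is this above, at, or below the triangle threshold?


Number of potential triangles: C(90, 3) = 117480.
Each occurs with probability p³ ≈ (0.0889)³ ≈ 7.02332e-04.
By linearity: E[X] = C(90, 3)·p³ ≈ 117480 · 7.02332e-04 ≈ 82.510.
Here α = 1, so p = 8/n is exactly at the triangle threshold p ~ 1/n. Asymptotically E[X] → c³/6 = 8³/6 = 256/3 ≈ 85.333, a bounded constant. In this regime the triangle count is asymptotically Poisson(c³/6).

E[X] ≈ 82.510; in regime p = Θ(1/n^{1}) E[X] stays bounded (at the triangle threshold p ~ 1/n).


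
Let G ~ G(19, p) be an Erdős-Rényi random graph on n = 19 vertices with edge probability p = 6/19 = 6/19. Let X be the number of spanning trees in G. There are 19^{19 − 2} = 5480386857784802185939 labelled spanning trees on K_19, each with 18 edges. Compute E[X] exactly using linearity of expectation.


K_19 has 19^{19 − 2} = 5480386857784802185939 labelled spanning trees.
For each such spanning tree H, let X_H = 1 if all 18 edges of H are present in G. Then P[X_H = 1] = p^{18} = (6/19)^{18} = 101559956668416/104127350297911241532841.
Summing the indicators: E[X] = Σ_H E[X_H] = 5480386857784802185939 · p^{18} = 5480386857784802185939 · 101559956668416/104127350297911241532841 = 101559956668416/19.
Numerically: E[X] ≈ 5.34526e+12.

E[X] = 5480386857784802185939 · (6/19)^{18} = 101559956668416/19 ≈ 5.34526e+12.


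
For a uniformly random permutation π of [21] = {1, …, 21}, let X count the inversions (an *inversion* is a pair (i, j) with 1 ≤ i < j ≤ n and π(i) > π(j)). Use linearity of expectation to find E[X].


Write X = Σ X_I over the C(21, 2) = 210 pairs i < j, with X_I the indicator of one inversion.
There are 210 indicators.
For each fixed pair i < j, the values π(i) and π(j) are two distinct elements of {1, …, 21} in uniformly random order; by symmetry P[π(i) > π(j)] = 1/2.
By linearity: E[X] = 210 · (1/2) = C(21, 2) · (1/2) = 210/2 = 105 ≈ 105.00000.

E[X] = 105 = 105.00000.


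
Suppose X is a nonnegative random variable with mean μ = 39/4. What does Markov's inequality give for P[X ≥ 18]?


μ = E[X] = 39/4, a = 18.
Markov: P[X ≥ 18] ≤ μ/a = (39/4)/18 = 13/24.
Numerically: ≈ 0.54167.
(Since a = 18 > μ = 9.75000, the bound 13/24 is < 1 and informative.)

P[X ≥ 18] ≤ 13/24 ≈ 0.54167.


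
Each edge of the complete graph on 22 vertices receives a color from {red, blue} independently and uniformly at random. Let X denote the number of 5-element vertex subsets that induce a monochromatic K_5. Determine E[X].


Let X = Σ_S X_S over the C(22, 5) = 26334 subsets S of size 5, where X_S = 1 if the K_5 on S is monochromatic.
For a fixed S, the K_5 on S has C(5, 2) = 10 edges. P[all 10 edges red] = (1/2)^10, and likewise for blue, so P[monochromatic] = 2·(1/2)^10 = 2^{1 − 10} = 1/512.
By linearity of expectation: E[X] = C(22, 5) · 2^{1 − 10} = 26334 · 1/512 = 13167/256.
Numerically: E[X] ≈ 51.43359.

E[X] = C(22,5)·2^(1−C(5,2)) = 13167/256 ≈ 51.43359.


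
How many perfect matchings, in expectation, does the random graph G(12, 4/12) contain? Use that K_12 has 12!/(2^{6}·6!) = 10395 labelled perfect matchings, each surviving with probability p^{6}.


K_12 has 12!/(2^{6}·6!) = 10395 labelled perfect matchings.
For each such perfect matching H, let X_H = 1 if all 6 edges of H are present in G. Then P[X_H = 1] = p^{6} = (1/3)^{6} = 1/729.
By linearity of expectation: E[X] = Σ_H E[X_H] = 10395 · p^{6} = 10395 · 1/729 = 385/27.
Numerically: E[X] ≈ 14.3.

E[X] = 10395 · (1/3)^{6} = 385/27 ≈ 14.3.


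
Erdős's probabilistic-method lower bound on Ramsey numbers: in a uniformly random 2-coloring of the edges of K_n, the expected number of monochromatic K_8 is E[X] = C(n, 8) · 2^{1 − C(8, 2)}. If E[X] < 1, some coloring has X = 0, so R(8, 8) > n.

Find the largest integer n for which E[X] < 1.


We need C(n, 8) · 2^{1 − 28} < 1, i.e. C(n, 8) < 2^{28 − 1} = 134217728.
Check values of n near the boundary:
  n = 37: C(37, 8) = 38608020; 38608020 < 134217728? YES
  n = 38: C(38, 8) = 48903492; 48903492 < 134217728? YES
  n = 39: C(39, 8) = 61523748; 61523748 < 134217728? YES
  n = 40: C(40, 8) = 76904685; 76904685 < 134217728? YES
  n = 41: C(41, 8) = 95548245; 95548245 < 134217728? YES
  n = 42: C(42, 8) = 118030185; 118030185 < 134217728? YES
  n = 43: C(43, 8) = 145008513; 145008513 < 134217728? NO
  n = 44: C(44, 8) = 177232627; 177232627 < 134217728? NO
The largest n with C(n, 8) < 134217728 is n = 42 (where E[X] = 118030185/134217728 ≈ 0.8793934). Hence R(8, 8) > 42, i.e. R(8, 8) ≥ 43.

Largest n = 42; hence R(8, 8) > 42.


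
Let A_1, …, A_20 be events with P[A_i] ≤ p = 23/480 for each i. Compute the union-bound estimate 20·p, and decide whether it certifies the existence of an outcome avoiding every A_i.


Union bound: P[∪_{i=1}^{20} A_i] ≤ Σ_i P[A_i] ≤ 20·p = 20·(23/480) = 23/24.
Numerically: 23/24 ≈ 0.9583.
Is 23/24 < 1? YES.
Since P[∪ A_i] ≤ 23/24 < 1, the complement has P[∩ A_i^c] ≥ 1 − 23/24 = 1/24 > 0, so some outcome avoids every A_i.

20·p = 23/24 ≈ 0.9583; existence CERTIFIED by the union bound.


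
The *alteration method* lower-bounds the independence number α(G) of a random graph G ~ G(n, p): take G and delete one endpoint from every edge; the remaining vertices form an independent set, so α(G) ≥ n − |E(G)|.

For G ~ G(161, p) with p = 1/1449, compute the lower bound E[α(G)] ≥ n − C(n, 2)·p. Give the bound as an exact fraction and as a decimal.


E[|E(G)|] = C(161, 2)·p = 12880 · (1/1449) = 80/9.
E[α(G)] ≥ n − E[|E(G)|] = 161 − 80/9 = 1369/9.
Numerically: ≈ 152.111111.
(This is only a lower bound; the true E[α(G)] may be larger.)

E[α(G)] ≥ 1369/9 ≈ 152.111111.


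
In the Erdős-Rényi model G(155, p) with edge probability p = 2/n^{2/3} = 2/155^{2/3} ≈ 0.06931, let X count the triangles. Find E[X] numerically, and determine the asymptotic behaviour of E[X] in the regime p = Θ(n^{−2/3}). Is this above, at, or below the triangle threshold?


Number of potential triangles: C(155, 3) = 608685.
Each occurs with probability p³ ≈ (0.06931)³ ≈ 3.329865e-04.
By linearity: E[X] = C(155, 3)·p³ ≈ 608685 · 3.329865e-04 ≈ 202.6839.
Since α = 2/3 < 1, p = c/n^{2/3} ≫ 1/n is above the triangle threshold p ~ 1/n. Asymptotically E[X] ~ (c³/6)·n^{3(1−α)} = (2³/6)·n^{1} → ∞; triangles are abundant w.h.p.

E[X] ≈ 202.6839; in regime p = Θ(1/n^{2/3}) E[X] diverges (above the triangle threshold p ~ 1/n).


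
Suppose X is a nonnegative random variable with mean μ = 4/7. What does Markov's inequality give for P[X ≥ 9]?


μ = E[X] = 4/7, a = 9.
Markov: P[X ≥ 9] ≤ μ/a = (4/7)/9 = 4/63.
Numerically: ≈ 0.06349.
(Since a = 9 > μ = 0.57143, the bound 4/63 is < 1 and informative.)

P[X ≥ 9] ≤ 4/63 ≈ 0.06349.


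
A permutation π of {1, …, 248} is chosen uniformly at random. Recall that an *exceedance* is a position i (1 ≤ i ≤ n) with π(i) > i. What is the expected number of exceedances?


Write X = Σ_{i=1}^{248} X_i, where X_i = 1_{π(i) > i}.
For each fixed i, π(i) is uniform over {1, …, 248} (marginal of a uniform permutation), so P[π(i) > i] = (n − i)/n. Summing: Σ_{i=1}^{248} (n − i)/n = (0 + 1 + … + 247)/248 = 248(248 − 1)/(2·248) = (248 − 1)/2.
Hence E[X] = Σ_{i=1}^{248} (248 − i)/248 = 247/2 ≈ 123.500.

E[X] = 247/2 = 123.500.


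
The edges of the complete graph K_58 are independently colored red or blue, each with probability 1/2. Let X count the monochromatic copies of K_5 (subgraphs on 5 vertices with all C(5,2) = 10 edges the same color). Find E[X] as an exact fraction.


Let X = Σ_S X_S over the C(58, 5) = 4582116 subsets S of size 5, where X_S = 1 if the K_5 on S is monochromatic.
For a fixed S, the K_5 on S has C(5, 2) = 10 edges. P[all 10 edges red] = (1/2)^10, and likewise for blue, so P[monochromatic] = 2·(1/2)^10 = 2^{1 − 10} = 1/512.
Summing: E[X] = C(58, 5) · 2^{1 − 10} = 4582116 · 1/512 = 1145529/128.
Numerically: E[X] ≈ 8949.44531.

E[X] = C(58,5)·2^(1−C(5,2)) = 1145529/128 ≈ 8949.44531.


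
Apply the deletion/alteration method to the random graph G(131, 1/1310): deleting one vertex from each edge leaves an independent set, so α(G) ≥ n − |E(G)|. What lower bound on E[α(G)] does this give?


E[|E(G)|] = C(131, 2)·p = 8515 · (1/1310) = 13/2.
E[α(G)] ≥ n − E[|E(G)|] = 131 − 13/2 = 249/2.
Numerically: ≈ 124.500.
(This is only a lower bound; the true E[α(G)] may be larger.)

E[α(G)] ≥ 249/2 ≈ 124.500.


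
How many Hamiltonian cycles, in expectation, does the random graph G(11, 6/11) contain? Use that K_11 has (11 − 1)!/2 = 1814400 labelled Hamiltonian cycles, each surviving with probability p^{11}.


K_11 has (11 − 1)!/2 = 1814400 labelled Hamiltonian cycles.
For each such Hamiltonian cycle H, let X_H = 1 if all 11 edges of H are present in G. Then P[X_H = 1] = p^{11} = (6/11)^{11} = 362797056/285311670611.
By linearity of expectation: E[X] = Σ_H E[X_H] = 1814400 · p^{11} = 1814400 · 362797056/285311670611 = 658258978406400/285311670611.
Numerically: E[X] ≈ 2307.16.

E[X] = 1814400 · (6/11)^{11} = 658258978406400/285311670611 ≈ 2307.16.


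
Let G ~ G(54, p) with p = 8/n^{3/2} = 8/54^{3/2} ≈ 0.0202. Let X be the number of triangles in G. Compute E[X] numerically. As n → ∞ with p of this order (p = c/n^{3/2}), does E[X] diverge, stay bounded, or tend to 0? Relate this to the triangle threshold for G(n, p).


Number of potential triangles: C(54, 3) = 24804.
Each occurs with probability p³ ≈ (0.0202)³ ≈ 8.19404e-06.
By linearity: E[X] = C(54, 3)·p³ ≈ 24804 · 8.19404e-06 ≈ 0.203.
Since α = 3/2 > 1, p = c/n^{3/2} = o(1/n) is below the triangle threshold p ~ 1/n. Asymptotically E[X] ~ (c³/6)·n^{3(1−α)} = (8³/6)·n^{-1.5} → 0, so by Markov's inequality G has no triangles w.h.p.

E[X] ≈ 0.203; in regime p = Θ(1/n^{3/2}) E[X] tends to 0 (below the triangle threshold p ~ 1/n).


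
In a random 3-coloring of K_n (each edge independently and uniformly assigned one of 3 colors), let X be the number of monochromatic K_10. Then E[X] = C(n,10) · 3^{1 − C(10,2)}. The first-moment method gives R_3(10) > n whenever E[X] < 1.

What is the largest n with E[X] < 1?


We need C(n, 10) · 3^{1 − 45} < 1, i.e. C(n, 10) < 3^{45 − 1} = 984770902183611232881.
Check values of n near the boundary:
  n = 568: C(568, 10) = 889446337783744949208; 889446337783744949208 < 984770902183611232881? YES
  n = 569: C(569, 10) = 905357721286137524328; 905357721286137524328 < 984770902183611232881? YES
  n = 570: C(570, 10) = 921524823451961408691; 921524823451961408691 < 984770902183611232881? YES
  n = 571: C(571, 10) = 937951290893172842001; 937951290893172842001 < 984770902183611232881? YES
  n = 572: C(572, 10) = 954640815642161682606; 954640815642161682606 < 984770902183611232881? YES
  n = 573: C(573, 10) = 971597135635805762226; 971597135635805762226 < 984770902183611232881? YES
  n = 574: C(574, 10) = 988824035203816502691; 988824035203816502691 < 984770902183611232881? NO
The largest n with C(n, 10) < 984770902183611232881 is n = 573 (where E[X] = 35985079097622435638/36472996377170786403 ≈ 0.987). Hence R_3(10) > 573, i.e. R_3(10) ≥ 574.

Largest n = 573; hence R_3(10) > 573.


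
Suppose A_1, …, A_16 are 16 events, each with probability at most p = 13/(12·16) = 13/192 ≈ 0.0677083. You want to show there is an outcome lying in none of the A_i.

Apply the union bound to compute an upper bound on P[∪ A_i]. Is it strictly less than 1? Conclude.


Union bound: P[∪_{i=1}^{16} A_i] ≤ Σ_i P[A_i] ≤ 16·p = 16·(13/192) = 13/12.
Numerically: 13/12 ≈ 1.0833333.
Is 13/12 < 1? NO.
Since the bound 13/12 is ≥ 1, the union bound is uninformative here; it does NOT by itself certify existence.

16·p = 13/12 ≈ 1.0833333; existence NOT certified by the union bound.


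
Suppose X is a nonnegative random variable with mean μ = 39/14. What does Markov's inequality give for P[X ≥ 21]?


μ = E[X] = 39/14, a = 21.
Markov: P[X ≥ 21] ≤ μ/a = (39/14)/21 = 13/98.
Numerically: ≈ 0.1327.
(Since a = 21 > μ = 2.7857, the bound 13/98 is < 1 and informative.)

P[X ≥ 21] ≤ 13/98 ≈ 0.1327.


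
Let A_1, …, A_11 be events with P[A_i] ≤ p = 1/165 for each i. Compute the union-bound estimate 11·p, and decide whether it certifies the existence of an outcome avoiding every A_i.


Union bound: P[∪_{i=1}^{11} A_i] ≤ Σ_i P[A_i] ≤ 11·p = 11·(1/165) = 1/15.
Numerically: 1/15 ≈ 0.06667.
Is 1/15 < 1? YES.
Since P[∪ A_i] ≤ 1/15 < 1, the complement has P[∩ A_i^c] ≥ 1 − 1/15 = 14/15 > 0, so some outcome avoids every A_i.

11·p = 1/15 ≈ 0.06667; existence CERTIFIED by the union bound.


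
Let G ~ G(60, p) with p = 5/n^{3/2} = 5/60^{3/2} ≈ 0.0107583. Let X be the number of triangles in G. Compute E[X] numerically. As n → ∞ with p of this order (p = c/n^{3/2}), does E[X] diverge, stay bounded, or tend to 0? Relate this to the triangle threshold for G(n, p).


Number of potential triangles: C(60, 3) = 34220.
Each occurs with probability p³ ≈ (0.0107583)³ ≈ 1.24517211e-06.
By linearity: E[X] = C(60, 3)·p³ ≈ 34220 · 1.24517211e-06 ≈ 0.042610.
Since α = 3/2 > 1, p = c/n^{3/2} = o(1/n) is below the triangle threshold p ~ 1/n. Asymptotically E[X] ~ (c³/6)·n^{3(1−α)} = (5³/6)·n^{-1.5} → 0, so by Markov's inequality G has no triangles w.h.p.

E[X] ≈ 0.042610; in regime p = Θ(1/n^{3/2}) E[X] tends to 0 (below the triangle threshold p ~ 1/n).


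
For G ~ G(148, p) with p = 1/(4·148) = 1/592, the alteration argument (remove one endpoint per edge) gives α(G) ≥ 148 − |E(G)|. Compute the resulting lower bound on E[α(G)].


E[|E(G)|] = C(148, 2)·p = 10878 · (1/592) = 147/8.
E[α(G)] ≥ n − E[|E(G)|] = 148 − 147/8 = 1037/8.
Numerically: ≈ 129.6250.
(This is only a lower bound; the true E[α(G)] may be larger.)

E[α(G)] ≥ 1037/8 ≈ 129.6250.


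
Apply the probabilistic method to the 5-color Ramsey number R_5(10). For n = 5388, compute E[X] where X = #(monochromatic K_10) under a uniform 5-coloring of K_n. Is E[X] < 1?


E[X] = C(5388, 10) · 5^{1 − 45} = 5634865093375880654852250419586 · 5^{−44} = 5634865093375880654852250419586/5684341886080801486968994140625.
As a reduced fraction: E[X] = 5634865093375880654852250419586/5684341886080801486968994140625 ≈ 0.991296.
Is E[X] < 1? YES.
Since E[X] < 1, there exists a 5-coloring of K_{5388} with no monochromatic K_10; hence R_5(10) > 5388.

E[X] = 5634865093375880654852250419586/5684341886080801486968994140625 ≈ 0.991296; E[X] < 1, so R_5(10) > 5388.


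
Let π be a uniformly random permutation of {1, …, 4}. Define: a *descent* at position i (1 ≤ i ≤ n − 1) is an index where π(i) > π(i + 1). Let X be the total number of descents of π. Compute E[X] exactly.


Write X = Σ X_I over i = 1, …, 3, with X_I the indicator of one descent.
There are 3 indicators.
For each fixed i, the pair (π(i), π(i+1)) is a uniformly random ordered pair of distinct values from {1, …, 4}; by symmetry P[π(i) > π(i+1)] = 1/2.
By linearity: E[X] = 3 · (1/2) = (4 − 1) · (1/2) = 3/2 ≈ 1.50000.

E[X] = 3/2 = 1.50000.


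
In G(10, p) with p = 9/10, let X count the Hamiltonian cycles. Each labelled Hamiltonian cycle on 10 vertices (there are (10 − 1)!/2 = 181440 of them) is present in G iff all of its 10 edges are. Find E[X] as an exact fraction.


K_10 has (10 − 1)!/2 = 181440 labelled Hamiltonian cycles.
For each such Hamiltonian cycle H, let X_H = 1 if all 10 edges of H are present in G. Then P[X_H = 1] = p^{10} = (9/10)^{10} = 3486784401/10000000000.
By linearity: E[X] = Σ_H E[X_H] = 181440 · p^{10} = 181440 · 3486784401/10000000000 = 1977006755367/31250000.
Numerically: E[X] ≈ 6.33e+04.

E[X] = 181440 · (9/10)^{10} = 1977006755367/31250000 ≈ 6.33e+04.


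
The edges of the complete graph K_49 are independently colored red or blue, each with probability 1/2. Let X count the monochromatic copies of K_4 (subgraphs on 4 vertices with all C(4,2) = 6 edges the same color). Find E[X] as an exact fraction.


Let X = Σ_S X_S over the C(49, 4) = 211876 subsets S of size 4, where X_S = 1 if the K_4 on S is monochromatic.
For a fixed S, the K_4 on S has C(4, 2) = 6 edges. P[all 6 edges red] = (1/2)^6, and likewise for blue, so P[monochromatic] = 2·(1/2)^6 = 2^{1 − 6} = 1/32.
By linearity of expectation: E[X] = C(49, 4) · 2^{1 − 6} = 211876 · 1/32 = 52969/8.
Numerically: E[X] ≈ 6621.12500.

E[X] = C(49,4)·2^(1−C(4,2)) = 52969/8 ≈ 6621.12500.


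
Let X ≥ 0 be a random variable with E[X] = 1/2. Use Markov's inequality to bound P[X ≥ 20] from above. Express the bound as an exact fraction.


μ = E[X] = 1/2, a = 20.
Markov: P[X ≥ 20] ≤ μ/a = (1/2)/20 = 1/40.
Numerically: ≈ 0.02500.
(Since a = 20 > μ = 0.50000, the bound 1/40 is < 1 and informative.)

P[X ≥ 20] ≤ 1/40 ≈ 0.02500.


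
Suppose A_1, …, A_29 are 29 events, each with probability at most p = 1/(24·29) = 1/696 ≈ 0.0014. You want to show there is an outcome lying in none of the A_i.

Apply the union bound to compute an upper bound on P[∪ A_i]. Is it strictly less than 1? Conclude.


Union bound: P[∪_{i=1}^{29} A_i] ≤ Σ_i P[A_i] ≤ 29·p = 29·(1/696) = 1/24.
Numerically: 1/24 ≈ 0.0417.
Is 1/24 < 1? YES.
Since P[∪ A_i] ≤ 1/24 < 1, the complement has P[∩ A_i^c] ≥ 1 − 1/24 = 23/24 > 0, so some outcome avoids every A_i.

29·p = 1/24 ≈ 0.0417; existence CERTIFIED by the union bound.


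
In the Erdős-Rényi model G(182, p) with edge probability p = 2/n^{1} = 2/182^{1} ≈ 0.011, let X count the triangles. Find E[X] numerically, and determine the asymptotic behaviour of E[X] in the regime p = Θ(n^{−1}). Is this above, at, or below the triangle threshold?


Number of potential triangles: C(182, 3) = 988260.
Each occurs with probability p³ ≈ (0.011)³ ≈ 1.32701e-06.
By linearity: E[X] = C(182, 3)·p³ ≈ 988260 · 1.32701e-06 ≈ 1.311.
Here α = 1, so p = 2/n is exactly at the triangle threshold p ~ 1/n. Asymptotically E[X] → c³/6 = 2³/6 = 4/3 ≈ 1.333, a bounded constant. In this regime the triangle count is asymptotically Poisson(c³/6).

E[X] ≈ 1.311; in regime p = Θ(1/n^{1}) E[X] stays bounded (at the triangle threshold p ~ 1/n).
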